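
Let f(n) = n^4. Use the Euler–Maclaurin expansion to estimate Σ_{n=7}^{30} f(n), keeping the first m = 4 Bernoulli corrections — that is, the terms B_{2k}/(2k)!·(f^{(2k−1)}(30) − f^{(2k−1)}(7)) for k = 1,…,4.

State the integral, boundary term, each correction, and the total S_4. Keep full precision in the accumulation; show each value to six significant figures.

S_4 ≈ 5.27172e+06

∫_7^30 x^4 dx evaluates to 4.85664e+06.
Endpoint term: (f(7) + f(30))/2 = (2401.00 + 810000)/2 = 406200.
So far: 5.26284e+06.
Order-1 term: 1/12 · (108000 − 1372.00) = 8885.67.
Running total after k=1: 5.27172e+06.
Order-2 term: −1/720 · (720.000 − 168.000) = -0.766667.
Running total after k=2: 5.27172e+06.
Order-3 term: 1/30240 · (0.00000 − 0.00000) = 0.00000.
Running total after k=3: 5.27172e+06.
Order-4 term: −1/1209600 · (0.00000 − 0.00000) = 0.00000.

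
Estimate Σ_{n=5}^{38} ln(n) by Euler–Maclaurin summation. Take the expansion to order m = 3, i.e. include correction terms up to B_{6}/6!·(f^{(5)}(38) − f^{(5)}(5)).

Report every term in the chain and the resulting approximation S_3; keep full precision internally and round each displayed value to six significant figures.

S_3 ≈ 99.7901

Integral: ∫_5^38 ln(x) dx = 97.1811.
Endpoint term: (f(5) + f(38))/2 = (1.60944 + 3.63759)/2 = 2.62351.
Running total after boundary: 99.8046.
Order-1 term: 1/12 · (0.0263158 − 0.200000) = -0.0144737.
Partial sum through k=1: 99.7901.
Order-2 term: −1/720 · (3.64485e-05 − 0.0160000) = 2.21716e-05.
Partial sum through k=2: 99.7901.
Order-3 term: 1/30240 · (3.02896e-07 − 0.00768000) = -2.53958e-07.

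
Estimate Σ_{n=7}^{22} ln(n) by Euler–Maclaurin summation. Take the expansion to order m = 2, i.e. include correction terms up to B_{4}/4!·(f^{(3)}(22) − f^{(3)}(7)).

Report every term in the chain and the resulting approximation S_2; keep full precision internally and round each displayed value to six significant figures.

S_2 ≈ 41.8919

The integral term ∫_7^22 ln(x) dx = 39.3816.
Endpoint term: (f(7) + f(22))/2 = (1.94591 + 3.09104)/2 = 2.51848.
So far: 41.9000.
k=1: B_{2}/(2)! × [f^{(1)}(22) − f^{(1)}(7)] = 1/12 × (0.0454545 − 0.142857) = -0.00811688.
After k=1: 41.8919.
k=2: B_{4}/(4)! × [f^{(3)}(22) − f^{(3)}(7)] = −1/720 × (0.000187829 − 0.00583090) = 7.83760e-06.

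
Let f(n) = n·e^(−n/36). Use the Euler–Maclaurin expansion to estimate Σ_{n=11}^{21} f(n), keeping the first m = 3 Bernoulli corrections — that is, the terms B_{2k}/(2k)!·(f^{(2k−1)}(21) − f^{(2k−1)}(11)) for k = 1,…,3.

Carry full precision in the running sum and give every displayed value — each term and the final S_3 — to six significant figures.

S_3 ≈ 111.320

The integral term ∫_11^21 x·e^(−x/36) dx = 101.432.
Endpoint term: (f(11) + f(21))/2 = (8.10385 + 11.7187)/2 = 9.91130.
Integral + boundary = 111.343.
Correction k=1: B_{2}/2! · (f^{(1)}(21) − f^{(1)}(11)) = 1/12 · (0.232515 − 0.511607) = -0.0232577.
Partial sum through k=1: 111.320.
Correction k=2: B_{4}/4! · (f^{(3)}(21) − f^{(3)}(11)) = −1/720 · (0.00104057 − 0.00153166) = 6.82067e-07.
Partial sum through k=2: 111.320.
Correction k=3: B_{6}/6! · (f^{(5)}(21) − f^{(5)}(11)) = 1/30240 · (1.46739e-06 − 2.05908e-06) = -1.95664e-11.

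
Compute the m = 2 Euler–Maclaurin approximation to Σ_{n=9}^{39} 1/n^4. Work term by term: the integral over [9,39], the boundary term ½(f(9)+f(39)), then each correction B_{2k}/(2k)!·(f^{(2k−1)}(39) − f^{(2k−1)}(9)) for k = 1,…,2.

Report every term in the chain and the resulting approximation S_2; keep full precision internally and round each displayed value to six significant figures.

The integral term ∫_9^39 1/x^4 dx = 0.000451628.
Boundary: ½(f(9) + f(39)) = ½(0.000152416 + 4.32257e-07) = 7.64240e-05.
Running total after boundary: 0.000528052.
k=1: B_{2}/(2)! × [f^{(1)}(39) − f^{(1)}(9)] = 1/12 × (-4.43340e-08 − (-6.77404e-05)) = 5.64133e-06.
Running total after k=1: 0.000533693.
k=2: B_{4}/(4)! × [f^{(3)}(39) − f^{(3)}(9)] = −1/720 × (-8.74438e-10 − (-2.50890e-05)) = -3.48446e-08.

S_2 ≈ 0.000533659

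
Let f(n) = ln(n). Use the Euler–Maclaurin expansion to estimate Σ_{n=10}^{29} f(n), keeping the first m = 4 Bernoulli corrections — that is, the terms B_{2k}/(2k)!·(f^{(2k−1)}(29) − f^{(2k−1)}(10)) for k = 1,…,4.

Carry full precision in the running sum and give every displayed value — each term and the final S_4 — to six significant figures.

S_4 ≈ 58.4552

∫_10^29 ln(x) dx evaluates to 55.6257.
½[f(10) + f(29)] = ½[2.30259 + 3.36730] = 2.83494.
Integral + boundary = 58.4607.
k=1: B_{2}/(2)! × [f^{(1)}(29) − f^{(1)}(10)] = 1/12 × (0.0344828 − 0.100000) = -0.00545977.
Partial sum through k=1: 58.4552.
k=2: B_{4}/(4)! × [f^{(3)}(29) − f^{(3)}(10)] = −1/720 × (8.20042e-05 − 0.00200000) = 2.66388e-06.
Partial sum through k=2: 58.4552.
k=3: B_{6}/(6)! × [f^{(5)}(29) − f^{(5)}(10)] = 1/30240 × (1.17010e-06 − 0.000240000) = -7.89781e-09.
Partial sum through k=3: 58.4552.
k=4: B_{8}/(8)! × [f^{(7)}(29) − f^{(7)}(10)] = −1/1209600 × (4.17394e-08 − 7.20000e-05) = 5.94893e-11.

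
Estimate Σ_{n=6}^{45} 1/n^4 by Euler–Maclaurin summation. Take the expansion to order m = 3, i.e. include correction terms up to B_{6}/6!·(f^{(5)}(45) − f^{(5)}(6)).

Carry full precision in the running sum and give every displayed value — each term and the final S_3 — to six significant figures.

∫_6^45 1/x^4 dx evaluates to 0.00153955.
Boundary: ½(f(6) + f(45)) = ½(0.000771605 + 2.43865e-07) = 0.000385924.
Running total after boundary: 0.00192548.
Correction k=1: B_{2}/2! · (f^{(1)}(45) − f^{(1)}(6)) = 1/12 · (-2.16769e-08 − (-0.000514403)) = 4.28651e-05.
Partial sum through k=1: 0.00196834.
Correction k=2: B_{4}/4! · (f^{(3)}(45) − f^{(3)}(6)) = −1/720 · (-3.21139e-10 − (-0.000428669)) = -5.95374e-07.
Partial sum through k=2: 0.00196775.
Correction k=3: B_{6}/6! · (f^{(5)}(45) − f^{(5)}(6)) = 1/30240 · (-8.88089e-12 − (-0.000666819)) = 2.20509e-08.

S_3 ≈ 0.00196777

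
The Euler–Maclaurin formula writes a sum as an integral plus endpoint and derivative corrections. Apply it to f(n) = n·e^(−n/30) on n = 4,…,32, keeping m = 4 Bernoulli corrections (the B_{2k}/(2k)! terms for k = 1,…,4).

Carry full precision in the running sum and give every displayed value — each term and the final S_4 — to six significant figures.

S_4 ≈ 259.742

The integral term ∫_4^32 x·e^(−x/30) dx = 252.551.
Boundary: ½(f(4) + f(32)) = ½(3.50069 + 11.0129) = 7.25681.
Integral + boundary = 259.808.
Order-1 term: 1/12 · (-0.0229436 − 0.758484) = -0.0651189.
Partial sum through k=1: 259.742.
Order-2 term: −1/720 · (0.000739293 − 0.00278759) = 2.84486e-06.
Partial sum through k=2: 259.742.
Order-3 term: 1/30240 · (1.67120e-06 − 5.25824e-06) = -1.18619e-10.
Partial sum through k=3: 259.742.
Order-4 term: −1/1209600 · (2.80107e-09 − 8.24352e-09) = 4.49938e-15.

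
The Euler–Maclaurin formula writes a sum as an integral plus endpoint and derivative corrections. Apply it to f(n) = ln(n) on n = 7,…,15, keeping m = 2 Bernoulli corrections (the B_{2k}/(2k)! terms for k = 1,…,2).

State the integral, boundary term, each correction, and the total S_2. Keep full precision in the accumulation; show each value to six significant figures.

S_2 ≈ 21.3200

Integral: ∫_7^15 ln(x) dx = 18.9994.
Boundary: ½(f(7) + f(15)) = ½(1.94591 + 2.70805) = 2.32698.
So far: 21.3264.
k=1: B_{2}/(2)! × [f^{(1)}(15) − f^{(1)}(7)] = 1/12 × (0.0666667 − 0.142857) = -0.00634921.
Running total after k=1: 21.3200.
k=2: B_{4}/(4)! × [f^{(3)}(15) − f^{(3)}(7)] = −1/720 × (0.000592593 − 0.00583090) = 7.27543e-06.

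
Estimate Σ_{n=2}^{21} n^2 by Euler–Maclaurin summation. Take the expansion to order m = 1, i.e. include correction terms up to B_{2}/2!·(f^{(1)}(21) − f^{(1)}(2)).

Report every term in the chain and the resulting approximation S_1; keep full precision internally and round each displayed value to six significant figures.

∫_2^21 x^2 dx evaluates to 3084.33.
Boundary: ½(f(2) + f(21)) = ½(4.00000 + 441.000) = 222.500.
So far: 3306.83.
Correction k=1: B_{2}/2! · (f^{(1)}(21) − f^{(1)}(2)) = 1/12 · (42.0000 − 4.00000) = 3.16667.

S_1 ≈ 3310.00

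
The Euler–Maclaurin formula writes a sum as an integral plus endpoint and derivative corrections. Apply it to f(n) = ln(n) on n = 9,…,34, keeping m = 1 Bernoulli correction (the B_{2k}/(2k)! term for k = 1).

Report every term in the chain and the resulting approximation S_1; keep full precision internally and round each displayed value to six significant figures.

S_1 ≈ 77.9762

∫_9^34 ln(x) dx evaluates to 75.1212.
Endpoint term: (f(9) + f(34))/2 = (2.19722 + 3.52636)/2 = 2.86179.
Running total after boundary: 77.9830.
k=1: B_{2}/(2)! × [f^{(1)}(34) − f^{(1)}(9)] = 1/12 × (0.0294118 − 0.111111) = -0.00680828.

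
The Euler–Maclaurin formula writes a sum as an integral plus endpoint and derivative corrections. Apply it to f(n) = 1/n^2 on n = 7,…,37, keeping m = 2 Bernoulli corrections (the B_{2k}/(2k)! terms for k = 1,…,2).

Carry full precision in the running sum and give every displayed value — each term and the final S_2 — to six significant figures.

Integral: ∫_7^37 1/x^2 dx = 0.115830.
Endpoint term: (f(7) + f(37))/2 = (0.0204082 + 0.000730460)/2 = 0.0105693.
Running total after boundary: 0.126399.
Order-1 term: 1/12 · (-3.94843e-05 − (-0.00583090)) = 0.000482618.
Running total after k=1: 0.126882.
Order-2 term: −1/720 · (-3.46101e-07 − (-0.00142798)) = -1.98282e-06.

S_2 ≈ 0.126880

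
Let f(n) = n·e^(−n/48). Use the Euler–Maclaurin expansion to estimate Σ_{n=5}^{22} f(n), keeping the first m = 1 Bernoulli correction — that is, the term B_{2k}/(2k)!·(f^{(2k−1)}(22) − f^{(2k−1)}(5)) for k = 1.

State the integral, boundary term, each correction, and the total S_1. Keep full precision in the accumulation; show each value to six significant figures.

S_1 ≈ 176.854

∫_5^22 x·e^(−x/48) dx evaluates to 167.684.
Endpoint term: (f(5) + f(22))/2 = (4.50538 + 13.9114)/2 = 9.20839.
So far: 176.892.
Correction k=1: B_{2}/2! · (f^{(1)}(22) − f^{(1)}(5)) = 1/12 · (0.342516 − 0.807213) = -0.0387248.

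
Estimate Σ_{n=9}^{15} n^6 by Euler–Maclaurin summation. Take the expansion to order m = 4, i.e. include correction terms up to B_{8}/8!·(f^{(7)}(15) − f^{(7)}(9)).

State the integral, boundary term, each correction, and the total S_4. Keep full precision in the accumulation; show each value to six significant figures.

S_4 ≈ 3.00360e+07

Integral: ∫_9^15 x^6 dx = 2.37252e+07.
Boundary: ½(f(9) + f(15)) = ½(531441 + 1.13906e+07) = 5.96103e+06.
Running total after boundary: 2.96862e+07.
k=1: B_{2}/(2)! × [f^{(1)}(15) − f^{(1)}(9)] = 1/12 × (4.55625e+06 − 354294) = 350163.
Partial sum through k=1: 3.00364e+07.
k=2: B_{4}/(4)! × [f^{(3)}(15) − f^{(3)}(9)] = −1/720 × (405000 − 87480.0) = -441.000.
Partial sum through k=2: 3.00360e+07.
k=3: B_{6}/(6)! × [f^{(5)}(15) − f^{(5)}(9)] = 1/30240 × (10800.0 − 6480.00) = 0.142857.
Partial sum through k=3: 3.00360e+07.
k=4: B_{8}/(8)! × [f^{(7)}(15) − f^{(7)}(9)] = −1/1209600 × (0.00000 − 0.00000) = 0.00000.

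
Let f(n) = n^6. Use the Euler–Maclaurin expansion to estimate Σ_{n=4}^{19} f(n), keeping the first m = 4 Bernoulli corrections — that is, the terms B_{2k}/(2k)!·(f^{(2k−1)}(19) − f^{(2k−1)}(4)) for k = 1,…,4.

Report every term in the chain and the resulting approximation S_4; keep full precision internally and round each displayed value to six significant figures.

S_4 ≈ 1.52455e+08

The integral term ∫_4^19 x^6 dx = 1.27694e+08.
Boundary: ½(f(4) + f(19)) = ½(4096.00 + 4.70459e+07) = 2.35250e+07.
So far: 1.51219e+08.
k=1: B_{2}/(2)! × [f^{(1)}(19) − f^{(1)}(4)] = 1/12 × (1.48566e+07 − 6144.00) = 1.23754e+06.
Running total after k=1: 1.52456e+08.
k=2: B_{4}/(4)! × [f^{(3)}(19) − f^{(3)}(4)] = −1/720 × (823080 − 7680.00) = -1132.50.
Running total after k=2: 1.52455e+08.
k=3: B_{6}/(6)! × [f^{(5)}(19) − f^{(5)}(4)] = 1/30240 × (13680.0 − 2880.00) = 0.357143.
Running total after k=3: 1.52455e+08.
k=4: B_{8}/(8)! × [f^{(7)}(19) − f^{(7)}(4)] = −1/1209600 × (0.00000 − 0.00000) = 0.00000.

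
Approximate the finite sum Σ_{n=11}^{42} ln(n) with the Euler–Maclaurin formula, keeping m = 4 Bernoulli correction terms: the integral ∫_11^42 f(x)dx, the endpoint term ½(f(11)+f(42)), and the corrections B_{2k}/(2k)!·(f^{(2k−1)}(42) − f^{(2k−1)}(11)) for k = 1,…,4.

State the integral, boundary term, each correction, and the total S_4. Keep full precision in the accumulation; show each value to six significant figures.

S_4 ≈ 102.667

Integral: ∫_11^42 ln(x) dx = 99.6053.
Endpoint term: (f(11) + f(42))/2 = (2.39790 + 3.73767)/2 = 3.06778.
So far: 102.673.
Correction k=1: B_{2}/2! · (f^{(1)}(42) − f^{(1)}(11)) = 1/12 · (0.0238095 − 0.0909091) = -0.00559163.
Running total after k=1: 102.667.
Correction k=2: B_{4}/4! · (f^{(3)}(42) − f^{(3)}(11)) = −1/720 · (2.69949e-05 − 0.00150263) = 2.04949e-06.
Running total after k=2: 102.667.
Correction k=3: B_{6}/6! · (f^{(5)}(42) − f^{(5)}(11)) = 1/30240 · (1.83639e-07 − 0.000149021) = -4.92187e-09.
Running total after k=3: 102.667.
Correction k=4: B_{8}/8! · (f^{(7)}(42) − f^{(7)}(11)) = −1/1209600 · (3.12311e-09 − 3.69474e-05) = 3.05425e-11.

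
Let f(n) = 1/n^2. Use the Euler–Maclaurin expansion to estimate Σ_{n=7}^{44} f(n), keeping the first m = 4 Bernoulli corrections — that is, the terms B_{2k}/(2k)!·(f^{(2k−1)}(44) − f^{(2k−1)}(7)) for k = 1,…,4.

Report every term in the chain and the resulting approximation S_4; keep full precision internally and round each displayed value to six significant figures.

∫_7^44 1/x^2 dx evaluates to 0.120130.
½[f(7) + f(44)] = ½[0.0204082 + 0.000516529] = 0.0104623.
So far: 0.130592.
k=1: B_{2}/(2)! × [f^{(1)}(44) − f^{(1)}(7)] = 1/12 × (-2.34786e-05 − (-0.00583090)) = 0.000483952.
Running total after k=1: 0.131076.
k=2: B_{4}/(4)! × [f^{(3)}(44) − f^{(3)}(7)] = −1/720 × (-1.45528e-07 − (-0.00142798)) = -1.98310e-06.
Running total after k=2: 0.131074.
k=3: B_{6}/(6)! × [f^{(5)}(44) − f^{(5)}(7)] = 1/30240 × (-2.25509e-09 − (-0.000874271)) = 2.89110e-08.
Running total after k=3: 0.131074.
k=4: B_{8}/(8)! × [f^{(7)}(44) − f^{(7)}(7)] = −1/1209600 × (-6.52299e-11 − (-0.000999167)) = -8.26031e-10.

S_4 ≈ 0.131074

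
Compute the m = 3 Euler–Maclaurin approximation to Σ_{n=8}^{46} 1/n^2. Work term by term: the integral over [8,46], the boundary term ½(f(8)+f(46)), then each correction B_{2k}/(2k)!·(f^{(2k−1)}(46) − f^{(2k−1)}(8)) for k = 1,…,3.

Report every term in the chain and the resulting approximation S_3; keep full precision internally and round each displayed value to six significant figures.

S_3 ≈ 0.111632

Integral: ∫_8^46 1/x^2 dx = 0.103261.
Boundary: ½(f(8) + f(46)) = ½(0.0156250 + 0.000472590) = 0.00804879.
Integral + boundary = 0.111310.
Order-1 term: 1/12 · (-2.05474e-05 − (-0.00390625)) = 0.000323809.
Running total after k=1: 0.111633.
Order-2 term: −1/720 · (-1.16526e-07 − (-0.000732422)) = -1.01709e-06.
Running total after k=2: 0.111632.
Order-3 term: 1/30240 · (-1.65207e-09 − (-0.000343323)) = 1.13532e-08.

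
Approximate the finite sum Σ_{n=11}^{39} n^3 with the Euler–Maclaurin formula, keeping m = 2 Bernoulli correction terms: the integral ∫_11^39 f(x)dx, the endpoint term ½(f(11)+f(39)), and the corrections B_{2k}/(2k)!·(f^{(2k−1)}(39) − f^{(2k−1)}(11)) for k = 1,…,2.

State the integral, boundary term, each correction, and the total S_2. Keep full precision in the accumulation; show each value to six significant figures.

S_2 ≈ 605375

Integral: ∫_11^39 x^3 dx = 574700.
Endpoint term: (f(11) + f(39))/2 = (1331.00 + 59319.0)/2 = 30325.0.
Running total after boundary: 605025.
k=1: B_{2}/(2)! × [f^{(1)}(39) − f^{(1)}(11)] = 1/12 × (4563.00 − 363.000) = 350.000.
Partial sum through k=1: 605375.
k=2: B_{4}/(4)! × [f^{(3)}(39) − f^{(3)}(11)] = −1/720 × (6.00000 − 6.00000) = 0.00000.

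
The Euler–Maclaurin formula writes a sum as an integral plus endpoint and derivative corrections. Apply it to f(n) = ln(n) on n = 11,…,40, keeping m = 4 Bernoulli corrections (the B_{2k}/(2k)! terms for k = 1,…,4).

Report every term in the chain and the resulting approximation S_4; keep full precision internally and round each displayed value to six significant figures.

The integral term ∫_11^40 ln(x) dx = 92.1783.
Endpoint term: (f(11) + f(40))/2 = (2.39790 + 3.68888)/2 = 3.04339.
Integral + boundary = 95.2217.
Correction k=1: B_{2}/2! · (f^{(1)}(40) − f^{(1)}(11)) = 1/12 · (0.0250000 − 0.0909091) = -0.00549242.
After k=1: 95.2162.
Correction k=2: B_{4}/4! · (f^{(3)}(40) − f^{(3)}(11)) = −1/720 · (3.12500e-05 − 0.00150263) = 2.04358e-06.
After k=2: 95.2162.
Correction k=3: B_{6}/6! · (f^{(5)}(40) − f^{(5)}(11)) = 1/30240 · (2.34375e-07 − 0.000149021) = -4.92020e-09.
After k=3: 95.2162.
Correction k=4: B_{8}/8! · (f^{(7)}(40) − f^{(7)}(11)) = −1/1209600 · (4.39453e-09 − 3.69474e-05) = 3.05415e-11.

S_4 ≈ 95.2162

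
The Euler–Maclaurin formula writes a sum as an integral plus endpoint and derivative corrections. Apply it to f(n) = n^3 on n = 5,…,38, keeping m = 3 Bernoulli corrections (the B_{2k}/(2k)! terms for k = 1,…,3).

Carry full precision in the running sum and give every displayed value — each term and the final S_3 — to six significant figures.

S_3 ≈ 548981

∫_5^38 x^3 dx evaluates to 521128.
Endpoint term: (f(5) + f(38))/2 = (125.000 + 54872.0)/2 = 27498.5.
Integral + boundary = 548626.
Correction k=1: B_{2}/2! · (f^{(1)}(38) − f^{(1)}(5)) = 1/12 · (4332.00 − 75.0000) = 354.750.
After k=1: 548981.
Correction k=2: B_{4}/4! · (f^{(3)}(38) − f^{(3)}(5)) = −1/720 · (6.00000 − 6.00000) = 0.00000.
After k=2: 548981.
Correction k=3: B_{6}/6! · (f^{(5)}(38) − f^{(5)}(5)) = 1/30240 · (0.00000 − 0.00000) = 0.00000.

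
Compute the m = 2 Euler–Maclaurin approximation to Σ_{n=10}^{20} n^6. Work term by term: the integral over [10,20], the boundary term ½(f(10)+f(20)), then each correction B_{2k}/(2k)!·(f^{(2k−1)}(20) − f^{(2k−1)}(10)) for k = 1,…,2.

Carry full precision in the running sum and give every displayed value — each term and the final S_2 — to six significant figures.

S_2 ≈ 2.15477e+08

∫_10^20 x^6 dx evaluates to 1.81429e+08.
Boundary: ½(f(10) + f(20)) = ½(1.00000e+06 + 6.40000e+07) = 3.25000e+07.
Integral + boundary = 2.13929e+08.
Order-1 term: 1/12 · (1.92000e+07 − 600000) = 1.55000e+06.
After k=1: 2.15479e+08.
Order-2 term: −1/720 · (960000 − 120000) = -1166.67.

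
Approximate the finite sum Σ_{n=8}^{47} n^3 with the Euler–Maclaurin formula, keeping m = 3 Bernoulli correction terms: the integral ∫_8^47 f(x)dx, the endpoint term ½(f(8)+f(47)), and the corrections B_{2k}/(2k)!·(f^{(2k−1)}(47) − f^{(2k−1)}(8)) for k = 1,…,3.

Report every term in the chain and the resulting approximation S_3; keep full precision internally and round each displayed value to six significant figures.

Integral: ∫_8^47 x^3 dx = 1.21890e+06.
½[f(8) + f(47)] = ½[512.000 + 103823] = 52167.5.
So far: 1.27106e+06.
Order-1 term: 1/12 · (6627.00 − 192.000) = 536.250.
After k=1: 1.27160e+06.
Order-2 term: −1/720 · (6.00000 − 6.00000) = 0.00000.
After k=2: 1.27160e+06.
Order-3 term: 1/30240 · (0.00000 − 0.00000) = 0.00000.

S_3 ≈ 1.27160e+06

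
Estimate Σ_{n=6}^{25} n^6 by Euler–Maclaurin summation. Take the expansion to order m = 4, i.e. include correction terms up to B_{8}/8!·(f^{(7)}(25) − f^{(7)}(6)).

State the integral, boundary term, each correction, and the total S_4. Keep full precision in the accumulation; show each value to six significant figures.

Integral: ∫_6^25 x^6 dx = 8.71891e+08.
Endpoint term: (f(6) + f(25))/2 = (46656.0 + 2.44141e+08)/2 = 1.22094e+08.
So far: 9.93984e+08.
Correction k=1: B_{2}/2! · (f^{(1)}(25) − f^{(1)}(6)) = 1/12 · (5.85938e+07 − 46656.0) = 4.87892e+06.
Running total after k=1: 9.98863e+08.
Correction k=2: B_{4}/4! · (f^{(3)}(25) − f^{(3)}(6)) = −1/720 · (1.87500e+06 − 25920.0) = -2568.17.
Running total after k=2: 9.98861e+08.
Correction k=3: B_{6}/6! · (f^{(5)}(25) − f^{(5)}(6)) = 1/30240 · (18000.0 − 4320.00) = 0.452381.
Running total after k=3: 9.98861e+08.
Correction k=4: B_{8}/8! · (f^{(7)}(25) − f^{(7)}(6)) = −1/1209600 · (0.00000 − 0.00000) = 0.00000.

S_4 ≈ 9.98861e+08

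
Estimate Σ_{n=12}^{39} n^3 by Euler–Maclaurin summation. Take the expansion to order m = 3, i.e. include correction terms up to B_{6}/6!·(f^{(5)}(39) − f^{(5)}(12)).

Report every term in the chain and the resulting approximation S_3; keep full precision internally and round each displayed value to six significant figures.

Integral: ∫_12^39 x^3 dx = 573176.
Boundary: ½(f(12) + f(39)) = ½(1728.00 + 59319.0) = 30523.5.
So far: 603700.
Order-1 term: 1/12 · (4563.00 − 432.000) = 344.250.
After k=1: 604044.
Order-2 term: −1/720 · (6.00000 − 6.00000) = 0.00000.
After k=2: 604044.
Order-3 term: 1/30240 · (0.00000 − 0.00000) = 0.00000.

S_3 ≈ 604044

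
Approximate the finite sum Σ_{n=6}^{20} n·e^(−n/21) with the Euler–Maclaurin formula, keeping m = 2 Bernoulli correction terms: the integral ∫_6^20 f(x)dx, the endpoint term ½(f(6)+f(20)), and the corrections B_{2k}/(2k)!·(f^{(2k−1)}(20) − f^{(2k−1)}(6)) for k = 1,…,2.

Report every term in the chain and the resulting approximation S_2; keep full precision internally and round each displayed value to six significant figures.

S_2 ≈ 99.9649

Integral: ∫_6^20 x·e^(−x/21) dx = 93.8955.
Endpoint term: (f(6) + f(20))/2 = (4.50886 + 7.71643)/2 = 6.11264.
So far: 100.008.
Correction k=1: B_{2}/2! · (f^{(1)}(20) − f^{(1)}(6)) = 1/12 · (0.0183724 − 0.536769) = -0.0431998.
Partial sum through k=1: 99.9649.
Correction k=2: B_{4}/4! · (f^{(3)}(20) − f^{(3)}(6)) = −1/720 · (0.00179142 − 0.00462522) = 3.93584e-06.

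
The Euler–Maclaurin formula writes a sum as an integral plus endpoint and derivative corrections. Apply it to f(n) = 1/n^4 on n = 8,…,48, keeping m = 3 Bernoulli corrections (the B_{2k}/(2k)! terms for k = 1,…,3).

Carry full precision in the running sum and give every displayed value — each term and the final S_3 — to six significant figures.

S_3 ≈ 0.000780285

The integral term ∫_8^48 1/x^4 dx = 0.000648028.
Endpoint term: (f(8) + f(48))/2 = (0.000244141 + 1.88380e-07)/2 = 0.000122165.
Running total after boundary: 0.000770192.
Order-1 term: 1/12 · (-1.56983e-08 − (-0.000122070)) = 1.01712e-05.
Running total after k=1: 0.000780363.
Order-2 term: −1/720 · (-2.04406e-10 − (-5.72205e-05)) = -7.94726e-08.
Running total after k=2: 0.000780284.
Order-3 term: 1/30240 · (-4.96819e-12 − (-5.00679e-05)) = 1.65568e-09.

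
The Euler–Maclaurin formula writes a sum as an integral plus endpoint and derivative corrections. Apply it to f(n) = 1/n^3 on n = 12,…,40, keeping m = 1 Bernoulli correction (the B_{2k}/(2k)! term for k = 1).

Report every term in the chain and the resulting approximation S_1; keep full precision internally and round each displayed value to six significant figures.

S_1 ≈ 0.00346885

Integral: ∫_12^40 1/x^3 dx = 0.00315972.
Boundary: ½(f(12) + f(40)) = ½(0.000578704 + 1.56250e-05) = 0.000297164.
Integral + boundary = 0.00345689.
Correction k=1: B_{2}/2! · (f^{(1)}(40) − f^{(1)}(12)) = 1/12 · (-1.17187e-06 − (-0.000144676)) = 1.19587e-05.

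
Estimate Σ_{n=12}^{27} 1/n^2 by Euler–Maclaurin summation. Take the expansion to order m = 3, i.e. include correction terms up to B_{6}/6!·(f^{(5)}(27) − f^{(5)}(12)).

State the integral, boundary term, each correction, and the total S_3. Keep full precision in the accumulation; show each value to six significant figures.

The integral term ∫_12^27 1/x^2 dx = 0.0462963.
Boundary: ½(f(12) + f(27)) = ½(0.00694444 + 0.00137174) = 0.00415809.
Integral + boundary = 0.0504544.
Order-1 term: 1/12 · (-0.000101611 − (-0.00115741)) = 8.79831e-05.
After k=1: 0.0505424.
Order-2 term: −1/720 · (-1.67260e-06 − (-9.64506e-05)) = -1.31636e-07.
After k=2: 0.0505422.
Order-3 term: 1/30240 · (-6.88313e-08 − (-2.00939e-05)) = 6.62204e-10.

S_3 ≈ 0.0505422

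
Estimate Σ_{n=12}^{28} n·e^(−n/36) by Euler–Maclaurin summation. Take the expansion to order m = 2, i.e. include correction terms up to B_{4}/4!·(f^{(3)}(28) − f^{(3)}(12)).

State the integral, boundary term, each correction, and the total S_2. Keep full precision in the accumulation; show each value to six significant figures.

S_2 ≈ 190.349

∫_12^28 x·e^(−x/36) dx evaluates to 179.649.
½[f(12) + f(28)] = ½[8.59838 + 12.8639] = 10.7311.
Integral + boundary = 190.380.
k=1: B_{2}/(2)! × [f^{(1)}(28) − f^{(1)}(12)] = 1/12 × (0.102095 − 0.477688) = -0.0312994.
Running total after k=1: 190.349.
k=2: B_{4}/(4)! × [f^{(3)}(28) − f^{(3)}(12)] = −1/720 × (0.000787767 − 0.00147434) = 9.53579e-07.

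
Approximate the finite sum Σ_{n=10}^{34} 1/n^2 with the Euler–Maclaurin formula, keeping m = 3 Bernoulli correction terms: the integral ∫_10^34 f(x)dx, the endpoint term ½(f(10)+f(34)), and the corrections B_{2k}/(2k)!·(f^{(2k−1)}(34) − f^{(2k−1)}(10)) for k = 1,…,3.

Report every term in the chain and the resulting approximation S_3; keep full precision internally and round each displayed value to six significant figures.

S_3 ≈ 0.0761829

∫_10^34 1/x^2 dx evaluates to 0.0705882.
Boundary: ½(f(10) + f(34)) = ½(0.0100000 + 0.000865052) = 0.00543253.
Running total after boundary: 0.0760208.
Correction k=1: B_{2}/2! · (f^{(1)}(34) − f^{(1)}(10)) = 1/12 · (-5.08854e-05 − (-0.00200000)) = 0.000162426.
Running total after k=1: 0.0761832.
Correction k=2: B_{4}/4! · (f^{(3)}(34) − f^{(3)}(10)) = −1/720 · (-5.28222e-07 − (-0.000240000)) = -3.32600e-07.
Running total after k=2: 0.0761829.
Correction k=3: B_{6}/6! · (f^{(5)}(34) − f^{(5)}(10)) = 1/30240 · (-1.37082e-08 − (-7.20000e-05)) = 2.38050e-09.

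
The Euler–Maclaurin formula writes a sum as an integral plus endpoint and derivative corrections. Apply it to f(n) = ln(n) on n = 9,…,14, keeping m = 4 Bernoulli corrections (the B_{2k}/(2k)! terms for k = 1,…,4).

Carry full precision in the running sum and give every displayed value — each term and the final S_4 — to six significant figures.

S_4 ≈ 14.5866

∫_9^14 ln(x) dx evaluates to 12.1718.
Boundary: ½(f(9) + f(14)) = ½(2.19722 + 2.63906) = 2.41814.
So far: 14.5899.
k=1: B_{2}/(2)! × [f^{(1)}(14) − f^{(1)}(9)] = 1/12 × (0.0714286 − 0.111111) = -0.00330688.
Partial sum through k=1: 14.5866.
k=2: B_{4}/(4)! × [f^{(3)}(14) − f^{(3)}(9)] = −1/720 × (0.000728863 − 0.00274348) = 2.79809e-06.
Partial sum through k=2: 14.5866.
k=3: B_{6}/(6)! × [f^{(5)}(14) − f^{(5)}(9)] = 1/30240 × (4.46243e-05 − 0.000406442) = -1.19649e-08.
Partial sum through k=3: 14.5866.
k=4: B_{8}/(8)! × [f^{(7)}(14) − f^{(7)}(9)] = −1/1209600 × (6.83024e-06 − 0.000150534) = 1.18803e-10.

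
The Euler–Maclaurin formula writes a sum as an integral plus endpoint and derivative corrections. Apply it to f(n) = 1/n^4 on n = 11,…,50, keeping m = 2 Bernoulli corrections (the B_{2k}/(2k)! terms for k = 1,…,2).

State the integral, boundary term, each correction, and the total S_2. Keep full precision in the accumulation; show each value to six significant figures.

S_2 ≈ 0.000284062

The integral term ∫_11^50 1/x^4 dx = 0.000247772.
½[f(11) + f(50)] = ½[6.83013e-05 + 1.60000e-07] = 3.42307e-05.
Running total after boundary: 0.000282002.
Order-1 term: 1/12 · (-1.28000e-08 − (-2.48369e-05)) = 2.06867e-06.
Running total after k=1: 0.000284071.
Order-2 term: −1/720 · (-1.53600e-10 − (-6.15790e-06)) = -8.55242e-09.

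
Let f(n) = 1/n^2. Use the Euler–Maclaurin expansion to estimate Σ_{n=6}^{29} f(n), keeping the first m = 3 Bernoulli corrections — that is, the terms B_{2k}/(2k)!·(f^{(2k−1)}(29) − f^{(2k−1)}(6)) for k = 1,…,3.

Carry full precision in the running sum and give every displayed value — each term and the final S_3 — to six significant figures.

S_3 ≈ 0.147428

Integral: ∫_6^29 1/x^2 dx = 0.132184.
Endpoint term: (f(6) + f(29))/2 = (0.0277778 + 0.00118906)/2 = 0.0144834.
Integral + boundary = 0.146667.
Order-1 term: 1/12 · (-8.20042e-05 − (-0.00925926)) = 0.000764771.
After k=1: 0.147432.
Order-2 term: −1/720 · (-1.17010e-06 − (-0.00308642)) = -4.28507e-06.
After k=2: 0.147428.
Order-3 term: 1/30240 · (-4.17394e-08 − (-0.00257202)) = 8.50521e-08.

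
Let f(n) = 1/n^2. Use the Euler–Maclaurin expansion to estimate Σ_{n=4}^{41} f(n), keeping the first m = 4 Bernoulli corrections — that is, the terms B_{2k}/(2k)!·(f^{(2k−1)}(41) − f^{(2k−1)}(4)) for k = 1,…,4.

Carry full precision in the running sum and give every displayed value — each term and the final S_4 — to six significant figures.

Integral: ∫_4^41 1/x^2 dx = 0.225610.
Boundary: ½(f(4) + f(41)) = ½(0.0625000 + 0.000594884) = 0.0315474.
Integral + boundary = 0.257157.
Correction k=1: B_{2}/2! · (f^{(1)}(41) − f^{(1)}(4)) = 1/12 · (-2.90187e-05 − (-0.0312500)) = 0.00260175.
Running total after k=1: 0.259759.
Correction k=2: B_{4}/4! · (f^{(3)}(41) − f^{(3)}(4)) = −1/720 · (-2.07153e-07 − (-0.0234375)) = -3.25518e-05.
Running total after k=2: 0.259726.
Correction k=3: B_{6}/6! · (f^{(5)}(41) − f^{(5)}(4)) = 1/30240 · (-3.69697e-09 − (-0.0439453)) = 1.45322e-06.
Running total after k=3: 0.259728.
Correction k=4: B_{8}/8! · (f^{(7)}(41) − f^{(7)}(4)) = −1/1209600 · (-1.23159e-10 − (-0.153809)) = -1.27157e-07.

S_4 ≈ 0.259728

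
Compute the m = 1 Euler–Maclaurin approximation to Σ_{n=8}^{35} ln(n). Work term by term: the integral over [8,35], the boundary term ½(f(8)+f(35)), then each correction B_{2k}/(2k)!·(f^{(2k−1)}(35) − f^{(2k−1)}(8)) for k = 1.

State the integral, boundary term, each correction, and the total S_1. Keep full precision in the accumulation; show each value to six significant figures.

∫_8^35 ln(x) dx evaluates to 80.8016.
½[f(8) + f(35)] = ½[2.07944 + 3.55535] = 2.81739.
Running total after boundary: 83.6190.
Order-1 term: 1/12 · (0.0285714 − 0.125000) = -0.00803571.

S_1 ≈ 83.6110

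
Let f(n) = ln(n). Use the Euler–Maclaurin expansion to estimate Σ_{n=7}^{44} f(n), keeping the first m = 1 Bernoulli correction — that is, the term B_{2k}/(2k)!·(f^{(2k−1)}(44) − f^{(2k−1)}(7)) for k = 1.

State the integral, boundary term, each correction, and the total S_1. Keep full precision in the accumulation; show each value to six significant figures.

S_1 ≈ 118.738

∫_7^44 ln(x) dx evaluates to 115.883.
½[f(7) + f(44)] = ½[1.94591 + 3.78419] = 2.86505.
Integral + boundary = 118.748.
Order-1 term: 1/12 · (0.0227273 − 0.142857) = -0.0100108.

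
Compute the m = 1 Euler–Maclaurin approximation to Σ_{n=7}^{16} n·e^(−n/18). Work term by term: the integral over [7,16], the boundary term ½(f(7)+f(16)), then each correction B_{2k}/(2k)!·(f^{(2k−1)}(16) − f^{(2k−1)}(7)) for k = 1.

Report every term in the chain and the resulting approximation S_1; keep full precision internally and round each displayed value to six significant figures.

S_1 ≈ 59.0441

The integral term ∫_7^16 x·e^(−x/18) dx = 53.4136.
½[f(7) + f(16)] = ½[4.74467 + 6.57780] = 5.66123.
So far: 59.0748.
Order-1 term: 1/12 · (0.0456791 − 0.414217) = -0.0307115.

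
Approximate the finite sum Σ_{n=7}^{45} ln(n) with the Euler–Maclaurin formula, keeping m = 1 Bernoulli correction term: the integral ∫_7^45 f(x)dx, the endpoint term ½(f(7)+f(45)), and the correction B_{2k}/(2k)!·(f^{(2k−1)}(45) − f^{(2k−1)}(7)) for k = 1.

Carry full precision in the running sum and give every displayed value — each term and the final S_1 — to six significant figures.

The integral term ∫_7^45 ln(x) dx = 119.678.
½[f(7) + f(45)] = ½[1.94591 + 3.80666] = 2.87629.
Running total after boundary: 122.555.
k=1: B_{2}/(2)! × [f^{(1)}(45) − f^{(1)}(7)] = 1/12 × (0.0222222 − 0.142857) = -0.0100529.

S_1 ≈ 122.545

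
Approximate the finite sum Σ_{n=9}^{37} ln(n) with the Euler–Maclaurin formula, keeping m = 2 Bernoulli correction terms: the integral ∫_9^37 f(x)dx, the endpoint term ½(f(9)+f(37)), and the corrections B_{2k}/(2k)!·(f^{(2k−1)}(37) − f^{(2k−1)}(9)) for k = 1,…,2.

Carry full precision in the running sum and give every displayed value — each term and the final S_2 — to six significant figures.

S_2 ≈ 88.7260

Integral: ∫_9^37 ln(x) dx = 85.8289.
Boundary: ½(f(9) + f(37)) = ½(2.19722 + 3.61092) = 2.90407.
Running total after boundary: 88.7330.
k=1: B_{2}/(2)! × [f^{(1)}(37) − f^{(1)}(9)] = 1/12 × (0.0270270 − 0.111111) = -0.00700701.
Partial sum through k=1: 88.7260.
k=2: B_{4}/(4)! × [f^{(3)}(37) − f^{(3)}(9)] = −1/720 × (3.94843e-05 − 0.00274348) = 3.75556e-06.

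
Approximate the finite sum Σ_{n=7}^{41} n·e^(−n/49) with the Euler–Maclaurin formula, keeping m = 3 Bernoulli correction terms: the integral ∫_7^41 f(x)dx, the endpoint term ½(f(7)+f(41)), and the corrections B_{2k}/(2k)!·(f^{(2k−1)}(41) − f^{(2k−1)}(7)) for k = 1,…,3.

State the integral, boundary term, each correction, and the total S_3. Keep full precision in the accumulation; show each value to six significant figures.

S_3 ≈ 480.500

Integral: ∫_7^41 x·e^(−x/49) dx = 468.643.
Endpoint term: (f(7) + f(41))/2 = (6.06815 + 17.7580)/2 = 11.9131.
So far: 480.556.
Correction k=1: B_{2}/2! · (f^{(1)}(41) − f^{(1)}(7)) = 1/12 · (0.0707139 − 0.743038) = -0.0560270.
After k=1: 480.500.
Correction k=2: B_{4}/4! · (f^{(3)}(41) − f^{(3)}(7)) = −1/720 · (0.000390237 − 0.00103157) = 8.90737e-07.
After k=2: 480.500.
Correction k=3: B_{6}/6! · (f^{(5)}(41) − f^{(5)}(7)) = 1/30240 · (3.12796e-07 − 7.30389e-07) = -1.38093e-11.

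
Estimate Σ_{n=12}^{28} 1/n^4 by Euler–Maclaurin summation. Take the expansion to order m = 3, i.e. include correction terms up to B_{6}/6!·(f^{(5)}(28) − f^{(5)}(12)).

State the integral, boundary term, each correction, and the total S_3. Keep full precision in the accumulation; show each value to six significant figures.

Integral: ∫_12^28 1/x^4 dx = 0.000177717.
Endpoint term: (f(12) + f(28))/2 = (4.82253e-05 + 1.62693e-06)/2 = 2.49261e-05.
So far: 0.000202643.
Order-1 term: 1/12 · (-2.32418e-07 − (-1.60751e-05)) = 1.32022e-06.
Running total after k=1: 0.000203963.
Order-2 term: −1/720 · (-8.89355e-09 − (-3.34898e-06)) = -4.63901e-09.
Running total after k=2: 0.000203958.
Order-3 term: 1/30240 · (-6.35253e-10 − (-1.30238e-06)) = 4.30471e-11.

S_3 ≈ 0.000203958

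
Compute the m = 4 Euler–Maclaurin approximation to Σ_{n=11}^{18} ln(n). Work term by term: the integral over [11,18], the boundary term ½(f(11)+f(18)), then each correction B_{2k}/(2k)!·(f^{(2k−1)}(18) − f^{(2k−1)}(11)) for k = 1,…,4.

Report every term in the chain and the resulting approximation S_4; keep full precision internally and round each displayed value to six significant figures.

S_4 ≈ 21.2910

The integral term ∫_11^18 ln(x) dx = 18.6498.
Endpoint term: (f(11) + f(18))/2 = (2.39790 + 2.89037)/2 = 2.64413.
So far: 21.2940.
Order-1 term: 1/12 · (0.0555556 − 0.0909091) = -0.00294613.
Partial sum through k=1: 21.2910.
Order-2 term: −1/720 · (0.000342936 − 0.00150263) = 1.61069e-06.
Partial sum through k=2: 21.2910.
Order-3 term: 1/30240 · (1.27013e-05 − 0.000149021) = -4.50793e-09.
Partial sum through k=3: 21.2910.
Order-4 term: −1/1209600 · (1.17605e-06 − 3.69474e-05) = 2.95729e-11.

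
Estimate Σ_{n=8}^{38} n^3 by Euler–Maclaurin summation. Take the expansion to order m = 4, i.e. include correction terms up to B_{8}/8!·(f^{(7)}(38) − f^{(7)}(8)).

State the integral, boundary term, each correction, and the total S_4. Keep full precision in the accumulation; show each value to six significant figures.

Integral: ∫_8^38 x^3 dx = 520260.
½[f(8) + f(38)] = ½[512.000 + 54872.0] = 27692.0.
Integral + boundary = 547952.
k=1: B_{2}/(2)! × [f^{(1)}(38) − f^{(1)}(8)] = 1/12 × (4332.00 − 192.000) = 345.000.
After k=1: 548297.
k=2: B_{4}/(4)! × [f^{(3)}(38) − f^{(3)}(8)] = −1/720 × (6.00000 − 6.00000) = 0.00000.
After k=2: 548297.
k=3: B_{6}/(6)! × [f^{(5)}(38) − f^{(5)}(8)] = 1/30240 × (0.00000 − 0.00000) = 0.00000.
After k=3: 548297.
k=4: B_{8}/(8)! × [f^{(7)}(38) − f^{(7)}(8)] = −1/1209600 × (0.00000 − 0.00000) = 0.00000.

S_4 ≈ 548297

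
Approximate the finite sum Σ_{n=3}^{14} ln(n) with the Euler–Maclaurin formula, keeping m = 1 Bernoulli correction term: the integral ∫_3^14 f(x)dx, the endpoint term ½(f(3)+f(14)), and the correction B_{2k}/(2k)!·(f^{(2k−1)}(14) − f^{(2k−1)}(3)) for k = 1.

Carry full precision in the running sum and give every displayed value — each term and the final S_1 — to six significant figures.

∫_3^14 ln(x) dx evaluates to 22.6510.
Boundary: ½(f(3) + f(14)) = ½(1.09861 + 2.63906) = 1.86883.
So far: 24.5198.
k=1: B_{2}/(2)! × [f^{(1)}(14) − f^{(1)}(3)] = 1/12 × (0.0714286 − 0.333333) = -0.0218254.

S_1 ≈ 24.4980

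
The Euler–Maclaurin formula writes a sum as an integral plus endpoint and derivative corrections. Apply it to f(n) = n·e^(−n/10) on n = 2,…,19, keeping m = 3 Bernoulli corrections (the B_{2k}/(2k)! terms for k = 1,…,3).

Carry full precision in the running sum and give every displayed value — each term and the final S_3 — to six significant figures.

S_3 ≈ 57.0467

∫_2^19 x·e^(−x/10) dx evaluates to 54.8728.
Endpoint term: (f(2) + f(19))/2 = (1.63746 + 2.84180)/2 = 2.23963.
Running total after boundary: 57.1124.
Correction k=1: B_{2}/2! · (f^{(1)}(19) − f^{(1)}(2)) = 1/12 · (-0.134612 − 0.654985) = -0.0657997.
After k=1: 57.0466.
Correction k=2: B_{4}/4! · (f^{(3)}(19) − f^{(3)}(2)) = −1/720 · (0.00164525 − 0.0229245) = 2.95545e-05.
After k=2: 57.0467.
Correction k=3: B_{6}/6! · (f^{(5)}(19) − f^{(5)}(2)) = 1/30240 · (4.63663e-05 − 0.000392991) = -1.14625e-08.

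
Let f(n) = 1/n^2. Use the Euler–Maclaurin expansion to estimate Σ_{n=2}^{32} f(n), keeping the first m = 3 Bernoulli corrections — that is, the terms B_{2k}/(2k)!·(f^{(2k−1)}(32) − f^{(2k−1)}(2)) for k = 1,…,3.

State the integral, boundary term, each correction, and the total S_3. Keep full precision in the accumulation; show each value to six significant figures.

S_3 ≈ 0.614211

The integral term ∫_2^32 1/x^2 dx = 0.468750.
½[f(2) + f(32)] = ½[0.250000 + 0.000976562] = 0.125488.
So far: 0.594238.
k=1: B_{2}/(2)! × [f^{(1)}(32) − f^{(1)}(2)] = 1/12 × (-6.10352e-05 − (-0.250000)) = 0.0208282.
After k=1: 0.615067.
k=2: B_{4}/(4)! × [f^{(3)}(32) − f^{(3)}(2)] = −1/720 × (-7.15256e-07 − (-0.750000)) = -0.00104167.
After k=2: 0.614025.
k=3: B_{6}/(6)! × [f^{(5)}(32) − f^{(5)}(2)] = 1/30240 × (-2.09548e-08 − (-5.62500)) = 0.000186012.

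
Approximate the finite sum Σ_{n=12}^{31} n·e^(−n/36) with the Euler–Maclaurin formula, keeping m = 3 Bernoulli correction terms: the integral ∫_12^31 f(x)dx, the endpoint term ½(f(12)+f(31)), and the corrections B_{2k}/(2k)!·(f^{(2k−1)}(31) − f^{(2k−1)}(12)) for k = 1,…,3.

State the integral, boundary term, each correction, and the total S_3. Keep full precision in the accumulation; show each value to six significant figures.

Integral: ∫_12^31 x·e^(−x/36) dx = 218.633.
½[f(12) + f(31)] = ½[8.59838 + 13.1035] = 10.8509.
Integral + boundary = 229.484.
Order-1 term: 1/12 · (0.0587072 − 0.477688) = -0.0349150.
Partial sum through k=1: 229.449.
Order-2 term: −1/720 · (0.000697602 − 0.00147434) = 1.07881e-06.
Partial sum through k=2: 229.449.
Order-3 term: 1/30240 · (1.04159e-06 − 1.99082e-06) = -3.13898e-11.

S_3 ≈ 229.449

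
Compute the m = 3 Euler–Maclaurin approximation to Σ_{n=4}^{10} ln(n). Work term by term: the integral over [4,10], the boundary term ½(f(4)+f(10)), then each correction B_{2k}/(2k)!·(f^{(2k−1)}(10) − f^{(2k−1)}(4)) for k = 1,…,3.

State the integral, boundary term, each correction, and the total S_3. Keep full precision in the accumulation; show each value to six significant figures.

The integral term ∫_4^10 ln(x) dx = 11.4807.
Boundary: ½(f(4) + f(10)) = ½(1.38629 + 2.30259) = 1.84444.
So far: 13.3251.
Correction k=1: B_{2}/2! · (f^{(1)}(10) − f^{(1)}(4)) = 1/12 · (0.100000 − 0.250000) = -0.0125000.
Running total after k=1: 13.3126.
Correction k=2: B_{4}/4! · (f^{(3)}(10) − f^{(3)}(4)) = −1/720 · (0.00200000 − 0.0312500) = 4.06250e-05.
Running total after k=2: 13.3127.
Correction k=3: B_{6}/6! · (f^{(5)}(10) − f^{(5)}(4)) = 1/30240 · (0.000240000 − 0.0234375) = -7.67113e-07.

S_3 ≈ 13.3127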